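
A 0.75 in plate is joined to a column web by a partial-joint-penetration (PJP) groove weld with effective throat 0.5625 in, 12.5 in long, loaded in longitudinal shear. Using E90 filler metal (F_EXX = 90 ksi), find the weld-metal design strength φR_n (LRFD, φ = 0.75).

φR_n ≈ 285 kips

Effective throat (given) t_e = 0.5625 in.
A_we = 0.5625 × 12.5 = 7.031 in².
F_nw = 0.6 F_EXX = 54 ksi.
φR_n = 0.75 × 54 × 7.031 = 284.8 kips.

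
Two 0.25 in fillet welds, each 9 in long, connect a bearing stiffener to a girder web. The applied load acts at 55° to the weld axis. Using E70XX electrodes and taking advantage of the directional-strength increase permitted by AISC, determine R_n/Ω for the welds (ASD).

E70XX → F_EXX = 70 ksi.
t_e = 0.707 × 0.25 = 0.1767 in; A_we = 0.1767 × 18 = 3.181 in².
Directional factor: 1.0 + 0.5 sin^1.5(55°) = 1.371.
F_nw = 0.6 × 70 × 1.371 = 57.57 ksi.
R_n/Ω = (57.57 × 3.181) / 2.0 = 91.58 kips.

R_n/Ω ≈ 91.6 kips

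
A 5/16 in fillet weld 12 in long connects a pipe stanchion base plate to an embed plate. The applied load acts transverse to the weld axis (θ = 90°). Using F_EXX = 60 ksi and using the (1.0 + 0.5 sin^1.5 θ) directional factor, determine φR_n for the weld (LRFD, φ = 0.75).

φR_n ≈ 107 kip

t_e = 0.707 × 0.3125 = 0.2209 in; A_we = 0.2209 × 12 = 2.651 in².
Directional factor: 1.0 + 0.5 sin^1.5(90°) = 1.5.
F_nw = 0.6 × 60 × 1.5 = 54 ksi.
φR_n = 0.75 × 54 × 2.651 = 107.4 kip.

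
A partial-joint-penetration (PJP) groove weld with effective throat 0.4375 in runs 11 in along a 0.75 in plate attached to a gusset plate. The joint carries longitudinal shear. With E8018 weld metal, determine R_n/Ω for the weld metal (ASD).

R_n/Ω ≈ 116 kips

E80XX → F_EXX = 80 ksi.
Effective throat (given) t_e = 0.4375 in.
A_we = 0.4375 × 11 = 4.812 in².
F_nw = 0.6 F_EXX = 48 ksi.
R_n/Ω = (48 × 4.812) / 2.0 = 115.5 kips.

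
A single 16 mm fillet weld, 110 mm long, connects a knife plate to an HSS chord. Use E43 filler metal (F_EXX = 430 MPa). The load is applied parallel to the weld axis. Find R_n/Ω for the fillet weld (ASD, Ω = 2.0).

R_n/Ω ≈ 161 kN

Effective throat t_e = 0.707 × 16 = 11.31 mm.
Total length L = 110 mm; A_we = 11.31 × 110 = 1244 mm².
F_nw = 0.6 F_EXX = 0.6 × 430 = 258 MPa.
R_n = 258 × 1244 × 10⁻³ = 321 kN; R_n/Ω = 321/2.0 = 160.5 kN.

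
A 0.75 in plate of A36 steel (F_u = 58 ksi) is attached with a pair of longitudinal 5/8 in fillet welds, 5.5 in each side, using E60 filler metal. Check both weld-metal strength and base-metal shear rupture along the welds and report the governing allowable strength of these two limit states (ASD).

E60XX → F_EXX = 60 ksi.
t_e = 0.707 × 0.625 = 0.4419 in; L = 11 in.
Weld metal: R_n/Ω = (1/2.0) × 0.6 × 60 × 0.4419 × 11 = 87.49 kip.
Base metal (shear rupture): R_n/Ω = (1/2.0) × 0.6 × 58 × 0.75 × 11 = 143.5 kip.
Governing: weld metal.

R_n/Ω ≈ 87.5 kip (weld metal governs)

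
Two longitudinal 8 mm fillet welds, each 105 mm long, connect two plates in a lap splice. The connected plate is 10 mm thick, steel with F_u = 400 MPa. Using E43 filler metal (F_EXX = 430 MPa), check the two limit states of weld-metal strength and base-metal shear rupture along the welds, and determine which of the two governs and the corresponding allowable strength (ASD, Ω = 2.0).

t_e = 0.707 × 8 = 5.656 mm; L = 210 mm.
Weld metal: R_n/Ω = (1/2.0) × 0.6 × 430 × 5.656 × 210 × 10⁻³ = 153.2 kN.
Base metal (shear rupture): R_n/Ω = (1/2.0) × 0.6 × 400 × 10 × 210 × 10⁻³ = 252 kN.
Governing: weld metal.

R_n/Ω ≈ 153 kN (weld metal governs)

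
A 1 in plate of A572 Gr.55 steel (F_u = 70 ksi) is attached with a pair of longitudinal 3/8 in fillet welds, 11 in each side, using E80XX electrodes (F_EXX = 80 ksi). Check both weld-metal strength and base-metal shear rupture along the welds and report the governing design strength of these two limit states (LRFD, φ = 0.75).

φR_n ≈ 210 kip (weld metal governs)

t_e = 0.707 × 0.375 = 0.2651 in; L = 22 in.
Weld metal: φR_n = 0.75 × 0.6 × 80 × 0.2651 × 22 = 210 kip.
Base metal (shear rupture): φR_n = 0.75 × 0.6 × 70 × 1 × 22 = 693 kip.
Governing: weld metal.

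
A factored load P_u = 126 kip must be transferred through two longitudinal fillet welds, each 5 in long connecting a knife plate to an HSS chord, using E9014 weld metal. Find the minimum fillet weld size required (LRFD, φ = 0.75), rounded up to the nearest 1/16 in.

w = 1/2 in

E90XX → F_EXX = 90 ksi.
Total weld length L = 10 in.
Required throat t_e = P_u / (φ × 0.6 F_EXX × L) = 126 / (0.75 × 0.6 × 90 × 10) = 0.3111 in.
Required leg w = t_e / 0.707 = 0.44 in → use 1/2 in.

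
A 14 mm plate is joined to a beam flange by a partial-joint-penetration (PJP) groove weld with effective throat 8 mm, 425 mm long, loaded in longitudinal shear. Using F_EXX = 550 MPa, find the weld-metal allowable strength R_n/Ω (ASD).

Effective throat (given) t_e = 8 mm.
A_we = 8 × 425 = 3400 mm².
F_nw = 0.6 F_EXX = 330 MPa.
R_n/Ω = (330 × 3400) / 2.0 × 10⁻³ = 561 kN.

R_n/Ω ≈ 561 kN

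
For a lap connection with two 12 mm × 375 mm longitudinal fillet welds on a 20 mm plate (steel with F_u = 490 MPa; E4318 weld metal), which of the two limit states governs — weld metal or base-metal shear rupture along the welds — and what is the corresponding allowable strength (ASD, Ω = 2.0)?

E43XX → F_EXX = 430 MPa.
t_e = 0.707 × 12 = 8.484 mm; L = 750 mm.
Weld metal: R_n/Ω = (1/2.0) × 0.6 × 430 × 8.484 × 750 × 10⁻³ = 820.8 kN.
Base metal (shear rupture): R_n/Ω = (1/2.0) × 0.6 × 490 × 20 × 750 × 10⁻³ = 2205 kN.
Governing: weld metal.

R_n/Ω ≈ 821 kN (weld metal governs)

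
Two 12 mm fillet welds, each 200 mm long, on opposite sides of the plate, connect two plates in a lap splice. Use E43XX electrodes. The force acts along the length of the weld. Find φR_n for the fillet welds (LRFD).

φR_n ≈ 657 kN

E43XX → F_EXX = 430 MPa.
Effective throat t_e = 0.707 × 12 = 8.484 mm.
Total length L = 400 mm; A_we = 8.484 × 400 = 3394 mm².
F_nw = 0.6 F_EXX = 0.6 × 430 = 258 MPa.
φR_n = 0.75 × 258 × 3394 × 10⁻³ = 656.7 kN.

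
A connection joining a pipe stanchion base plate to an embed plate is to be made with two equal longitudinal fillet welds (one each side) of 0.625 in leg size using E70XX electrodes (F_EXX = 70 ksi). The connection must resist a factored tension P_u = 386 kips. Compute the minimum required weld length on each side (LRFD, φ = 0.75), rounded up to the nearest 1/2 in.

Throat t_e = 0.707 × 0.625 = 0.4419 in.
φr_n = 0.75 × 0.6 × 70 × 0.4419 = 13.92 kips/in.
L_req = P_u / φr_n = 386 / 13.92 = 27.73 in total.
Per side: 27.73 / 2 = 13.87 in.
Round up → use L = 14 in on each side.

L = 14 in on each side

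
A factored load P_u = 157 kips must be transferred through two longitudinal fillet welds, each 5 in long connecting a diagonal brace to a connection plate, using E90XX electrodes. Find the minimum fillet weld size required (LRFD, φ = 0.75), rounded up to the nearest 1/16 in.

E90XX → F_EXX = 90 ksi.
Total weld length L = 10 in.
Required throat t_e = P_u / (φ × 0.6 F_EXX × L) = 157 / (0.75 × 0.6 × 90 × 10) = 0.3877 in.
Required leg w = t_e / 0.707 = 0.5483 in → use 9/16 in.

w = 9/16 in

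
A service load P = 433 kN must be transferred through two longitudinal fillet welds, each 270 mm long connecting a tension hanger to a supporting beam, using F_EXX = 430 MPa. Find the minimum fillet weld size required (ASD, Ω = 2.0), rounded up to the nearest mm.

w = 9 mm

Total weld length L = 540 mm.
Required throat t_e = P × Ω / (0.6 F_EXX × L) = 433 × 2.0 / (0.6 × 430 × 540 × 10⁻³) = 6.216 mm.
Required leg w = t_e / 0.707 = 8.792 mm → use 9 mm.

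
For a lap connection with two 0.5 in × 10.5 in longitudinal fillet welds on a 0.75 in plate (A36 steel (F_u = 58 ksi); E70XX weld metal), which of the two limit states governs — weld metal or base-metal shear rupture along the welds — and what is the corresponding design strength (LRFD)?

φR_n ≈ 234 kips (weld metal governs)

E70XX → F_EXX = 70 ksi.
t_e = 0.707 × 0.5 = 0.3535 in; L = 21 in.
Weld metal: φR_n = 0.75 × 0.6 × 70 × 0.3535 × 21 = 233.8 kips.
Base metal (shear rupture): φR_n = 0.75 × 0.6 × 58 × 0.75 × 21 = 411.1 kips.
Governing: weld metal.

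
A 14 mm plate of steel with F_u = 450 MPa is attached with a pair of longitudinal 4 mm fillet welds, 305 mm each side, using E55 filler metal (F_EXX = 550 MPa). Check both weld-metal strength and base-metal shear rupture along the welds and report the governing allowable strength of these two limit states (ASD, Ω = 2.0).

t_e = 0.707 × 4 = 2.828 mm; L = 610 mm.
Weld metal: R_n/Ω = (1/2.0) × 0.6 × 550 × 2.828 × 610 × 10⁻³ = 284.6 kN.
Base metal (shear rupture): R_n/Ω = (1/2.0) × 0.6 × 450 × 14 × 610 × 10⁻³ = 1153 kN.
Governing: weld metal.

R_n/Ω ≈ 285 kN (weld metal governs)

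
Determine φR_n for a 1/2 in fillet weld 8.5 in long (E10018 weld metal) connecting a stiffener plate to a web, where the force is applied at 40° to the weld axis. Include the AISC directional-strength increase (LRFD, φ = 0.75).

E100XX → F_EXX = 100 ksi.
t_e = 0.707 × 0.5 = 0.3535 in; A_we = 0.3535 × 8.5 = 3.005 in².
Directional factor: 1.0 + 0.5 sin^1.5(40°) = 1.258.
F_nw = 0.6 × 100 × 1.258 = 75.46 ksi.
φR_n = 0.75 × 75.46 × 3.005 = 170.1 kip.

φR_n ≈ 170 kip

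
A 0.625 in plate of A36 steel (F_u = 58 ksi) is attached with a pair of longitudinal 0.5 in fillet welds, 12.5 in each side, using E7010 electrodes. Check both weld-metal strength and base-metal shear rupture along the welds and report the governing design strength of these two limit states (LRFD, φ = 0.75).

E70XX → F_EXX = 70 ksi.
t_e = 0.707 × 0.5 = 0.3535 in; L = 25 in.
Weld metal: φR_n = 0.75 × 0.6 × 70 × 0.3535 × 25 = 278.4 kip.
Base metal (shear rupture): φR_n = 0.75 × 0.6 × 58 × 0.625 × 25 = 407.8 kip.
Governing: weld metal.

φR_n ≈ 278 kip (weld metal governs)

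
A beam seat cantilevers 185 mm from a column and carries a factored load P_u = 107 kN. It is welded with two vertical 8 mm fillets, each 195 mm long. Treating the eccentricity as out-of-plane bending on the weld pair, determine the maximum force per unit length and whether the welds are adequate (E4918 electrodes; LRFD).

f_max ≈ 1590 N/mm; NOT adequate

E49XX → F_EXX = 490 MPa.
L_w = 2 × 195 = 390 mm; section modulus (unit throat) S = 2 × L²/6 = 12680 mm².
Direct shear f_v = P/L_w = 107×10³/390 = 274.4 N/mm.
Moment M = P × e = 107×10³ × 185 = 19795000 N·mm; bending f_b = M/S = 1562 N/mm.
f_max = √(f_v² + f_b²) = √(274.4² + 1562²) = 1586 N/mm.
φr_n = 0.75 × 0.6 × 490 × (0.707 × 8) = 1247 N/mm → NOT adequate.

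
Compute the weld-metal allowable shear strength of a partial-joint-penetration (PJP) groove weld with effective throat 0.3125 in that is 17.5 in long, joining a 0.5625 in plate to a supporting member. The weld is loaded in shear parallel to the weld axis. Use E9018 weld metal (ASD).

R_n/Ω ≈ 148 kips

E90XX → F_EXX = 90 ksi.
Effective throat (given) t_e = 0.3125 in.
A_we = 0.3125 × 17.5 = 5.469 in².
F_nw = 0.6 F_EXX = 54 ksi.
R_n/Ω = (54 × 5.469) / 2.0 = 147.7 kips.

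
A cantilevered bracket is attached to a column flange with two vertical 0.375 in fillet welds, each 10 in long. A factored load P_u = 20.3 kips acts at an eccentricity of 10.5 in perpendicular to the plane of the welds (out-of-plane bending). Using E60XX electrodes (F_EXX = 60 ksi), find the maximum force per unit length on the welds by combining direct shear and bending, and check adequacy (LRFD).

f_max ≈ 6.47 kip/in; adequate

L_w = 2 × 10 = 20 in; section modulus (unit throat) S = 2 × L²/6 = 33.33 in².
Direct shear f_v = P/L_w = 20.3/20 = 1.015 kip/in.
Moment M = P × e = 20.3 × 10.5 = 213.15 kip·in; bending f_b = M/S = 6.394 kip/in.
f_max = √(f_v² + f_b²) = √(1.015² + 6.394²) = 6.475 kip/in.
φr_n = 0.75 × 0.6 × 60 × (0.707 × 0.375) = 7.158 kip/in → adequate.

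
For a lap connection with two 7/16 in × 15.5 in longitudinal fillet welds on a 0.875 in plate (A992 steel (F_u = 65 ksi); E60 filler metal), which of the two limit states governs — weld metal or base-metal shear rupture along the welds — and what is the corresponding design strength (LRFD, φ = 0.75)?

E60XX → F_EXX = 60 ksi.
t_e = 0.707 × 0.4375 = 0.3093 in; L = 31 in.
Weld metal: φR_n = 0.75 × 0.6 × 60 × 0.3093 × 31 = 258.9 kip.
Base metal (shear rupture): φR_n = 0.75 × 0.6 × 65 × 0.875 × 31 = 793.4 kip.
Governing: weld metal.

φR_n ≈ 259 kip (weld metal governs)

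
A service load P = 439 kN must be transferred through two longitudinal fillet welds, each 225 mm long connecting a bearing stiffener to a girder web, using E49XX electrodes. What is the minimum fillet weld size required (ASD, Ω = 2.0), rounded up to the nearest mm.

w = 10 mm

E49XX → F_EXX = 490 MPa.
Total weld length L = 450 mm.
Required throat t_e = P × Ω / (0.6 F_EXX × L) = 439 × 2.0 / (0.6 × 490 × 450 × 10⁻³) = 6.636 mm.
Required leg w = t_e / 0.707 = 9.387 mm → use 10 mm.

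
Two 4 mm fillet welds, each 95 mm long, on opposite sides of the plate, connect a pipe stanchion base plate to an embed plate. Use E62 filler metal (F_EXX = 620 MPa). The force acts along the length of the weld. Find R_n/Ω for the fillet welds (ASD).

R_n/Ω ≈ 99.9 kN

Effective throat t_e = 0.707 × 4 = 2.828 mm.
Total length L = 190 mm; A_we = 2.828 × 190 = 537.3 mm².
F_nw = 0.6 F_EXX = 0.6 × 620 = 372 MPa.
R_n = 372 × 537.3 × 10⁻³ = 199.9 kN; R_n/Ω = 199.9/2.0 = 99.94 kN.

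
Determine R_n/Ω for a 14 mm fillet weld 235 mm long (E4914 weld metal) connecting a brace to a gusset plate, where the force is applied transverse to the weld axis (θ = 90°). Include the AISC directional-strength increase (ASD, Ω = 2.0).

E49XX → F_EXX = 490 MPa.
t_e = 0.707 × 14 = 9.898 mm; A_we = 9.898 × 235 = 2326 mm².
Directional factor: 1.0 + 0.5 sin^1.5(90°) = 1.5.
F_nw = 0.6 × 490 × 1.5 = 441 MPa.
R_n/Ω = (441 × 2326) / 2.0 × 10⁻³ = 512.9 kN.

R_n/Ω ≈ 513 kN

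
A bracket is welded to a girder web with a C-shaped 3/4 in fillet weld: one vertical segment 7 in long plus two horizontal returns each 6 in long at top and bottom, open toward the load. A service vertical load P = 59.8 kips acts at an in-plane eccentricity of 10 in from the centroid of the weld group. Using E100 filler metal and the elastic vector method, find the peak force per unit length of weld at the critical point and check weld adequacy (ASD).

E100XX → F_EXX = 100 ksi.
Total weld length L_w = 19 in. Treat welds as unit-width lines.
Centroid: x̄ = 2×6×3 / 19 = 1.895 in from the vertical weld.
Polar moment about centroid: J = I_x + I_y = [7³/12 + 2×6×3.5²] + [7×1.895² + 2(6³/12 + 6×1.105²)] = 251.4 in³.
Direct shear f_v = P/L_w = 59.8 / 19 = 3.147 kip/in (vertical).
Torsion M = P·e = 59.8 × 10 = 598 kip·in.
Critical point at (x, y) = (4.105, 3.5) from centroid. f_tx = M·y/J = 8.326 kip/in; f_ty = M·x/J = 9.766 kip/in.
Resultant f_max = √[f_tx² + (f_v + f_ty)²] = √[8.326² + (3.147 + 9.766)²] = 15.37 kip/in.
Capacity per unit length: r_n/Ω = (1/2.0) × 0.6 × 100 × (0.707 × 0.75) = 15.91 kip/in.
15.37 ≤ 15.91 → adequate.

f_max ≈ 15.4 kip/in; adequate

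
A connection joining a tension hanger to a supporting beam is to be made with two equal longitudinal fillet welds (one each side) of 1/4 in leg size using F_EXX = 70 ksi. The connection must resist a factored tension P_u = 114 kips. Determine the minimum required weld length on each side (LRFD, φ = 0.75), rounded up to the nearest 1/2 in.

Throat t_e = 0.707 × 0.25 = 0.1767 in.
φr_n = 0.75 × 0.6 × 70 × 0.1767 = 5.568 kips/in.
L_req = P_u / φr_n = 114 / 5.568 = 20.48 in total.
Per side: 20.48 / 2 = 10.24 in.
Round up → use L = 10.5 in on each side.

L = 10.5 in on each side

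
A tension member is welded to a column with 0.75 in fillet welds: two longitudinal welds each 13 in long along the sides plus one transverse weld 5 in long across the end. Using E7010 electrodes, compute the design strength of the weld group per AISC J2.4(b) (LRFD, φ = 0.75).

E70XX → F_EXX = 70 ksi.
t_e = 0.707 × 0.75 = 0.5302 in.
R_nwl = 0.6 × 70 × 0.5302 × 26 = 579 kips (longitudinal, 2 welds).
R_nwt = 0.6 × 70 × 0.5302 × 5 = 111.4 kips (transverse, base value).
(i) R_nwl + R_nwt = 690.4 kips; (ii) 0.85 R_nwl + 1.5 R_nwt = 659.2 kips.
R_n = max = 690.4 kips [governs: (i)]; φR_n = 517.8 kips.

φR_n ≈ 518 kips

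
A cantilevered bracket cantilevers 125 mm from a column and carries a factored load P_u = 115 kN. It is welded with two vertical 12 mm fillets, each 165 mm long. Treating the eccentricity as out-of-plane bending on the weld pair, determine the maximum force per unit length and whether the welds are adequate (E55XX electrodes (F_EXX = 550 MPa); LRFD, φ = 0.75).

L_w = 2 × 165 = 330 mm; section modulus (unit throat) S = 2 × L²/6 = 9075 mm².
Direct shear f_v = P/L_w = 115×10³/330 = 348.5 N/mm.
Moment M = P × e = 115×10³ × 125 = 14375000 N·mm; bending f_b = M/S = 1584 N/mm.
f_max = √(f_v² + f_b²) = √(348.5² + 1584²) = 1622 N/mm.
φr_n = 0.75 × 0.6 × 550 × (0.707 × 12) = 2100 N/mm → adequate.

f_max ≈ 1620 N/mm; adequate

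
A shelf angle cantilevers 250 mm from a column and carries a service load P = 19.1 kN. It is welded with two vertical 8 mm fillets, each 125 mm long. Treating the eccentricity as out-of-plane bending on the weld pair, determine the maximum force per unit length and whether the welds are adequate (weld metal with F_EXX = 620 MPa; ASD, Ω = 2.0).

f_max ≈ 920 N/mm; adequate

L_w = 2 × 125 = 250 mm; section modulus (unit throat) S = 2 × L²/6 = 5208 mm².
Direct shear f_v = P/L_w = 19.1×10³/250 = 76.4 N/mm.
Moment M = P × e = 19.1×10³ × 250 = 4775000 N·mm; bending f_b = M/S = 916.8 N/mm.
f_max = √(f_v² + f_b²) = √(76.4² + 916.8²) = 920 N/mm.
r_n/Ω = (1/2.0) × 0.6 × 620 × (0.707 × 8) = 1052 N/mm → adequate.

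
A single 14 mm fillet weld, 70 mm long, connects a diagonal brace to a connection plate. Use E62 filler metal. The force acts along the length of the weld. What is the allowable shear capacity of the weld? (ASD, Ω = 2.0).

E62XX → F_EXX = 620 MPa.
Effective throat t_e = 0.707 × 14 = 9.898 mm.
Total length L = 70 mm; A_we = 9.898 × 70 = 692.9 mm².
F_nw = 0.6 F_EXX = 0.6 × 620 = 372 MPa.
R_n = 372 × 692.9 × 10⁻³ = 257.7 kN; R_n/Ω = 257.7/2.0 = 128.9 kN.

R_n/Ω ≈ 129 kN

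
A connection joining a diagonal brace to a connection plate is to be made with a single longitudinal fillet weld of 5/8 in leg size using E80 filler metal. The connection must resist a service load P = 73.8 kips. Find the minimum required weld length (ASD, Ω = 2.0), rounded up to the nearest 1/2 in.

E80XX → F_EXX = 80 ksi.
Throat t_e = 0.707 × 0.625 = 0.4419 in.
r_n/Ω = (0.6 × 80 × 0.4419) / 2.0 = 10.6 kip/in.
L_req = P / (r_n/Ω) = 73.8 / 10.6 = 6.959 in total.
Round up → use L = 7 in.

L = 7 in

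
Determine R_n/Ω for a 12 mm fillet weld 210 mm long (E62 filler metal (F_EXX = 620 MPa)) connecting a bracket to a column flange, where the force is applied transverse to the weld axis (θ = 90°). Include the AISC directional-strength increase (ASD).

R_n/Ω ≈ 497 kN

t_e = 0.707 × 12 = 8.484 mm; A_we = 8.484 × 210 = 1782 mm².
Directional factor: 1.0 + 0.5 sin^1.5(90°) = 1.5.
F_nw = 0.6 × 620 × 1.5 = 558 MPa.
R_n/Ω = (558 × 1782) / 2.0 × 10⁻³ = 497.1 kN.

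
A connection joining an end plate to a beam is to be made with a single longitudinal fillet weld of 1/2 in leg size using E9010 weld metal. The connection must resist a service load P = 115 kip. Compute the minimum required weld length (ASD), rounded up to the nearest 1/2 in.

L = 12.5 in

E90XX → F_EXX = 90 ksi.
Throat t_e = 0.707 × 0.5 = 0.3535 in.
r_n/Ω = (0.6 × 90 × 0.3535) / 2.0 = 9.544 kip/in.
L_req = P / (r_n/Ω) = 115 / 9.544 = 12.05 in total.
Round up → use L = 12.5 in.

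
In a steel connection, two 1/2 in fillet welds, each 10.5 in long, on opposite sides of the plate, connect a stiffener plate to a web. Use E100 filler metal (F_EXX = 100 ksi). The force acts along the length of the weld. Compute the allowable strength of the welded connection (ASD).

R_n/Ω ≈ 223 kips

Effective throat t_e = 0.707 × 0.5 = 0.3535 in.
Total length L = 21 in; A_we = 0.3535 × 21 = 7.423 in².
F_nw = 0.6 F_EXX = 0.6 × 100 = 60 ksi.
R_n = 60 × 7.423 = 445.4 kips; R_n/Ω = 445.4/2.0 = 222.7 kips.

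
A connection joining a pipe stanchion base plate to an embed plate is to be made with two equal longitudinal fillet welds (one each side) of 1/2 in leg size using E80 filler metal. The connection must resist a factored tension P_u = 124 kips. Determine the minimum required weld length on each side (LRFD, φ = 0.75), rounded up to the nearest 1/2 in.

L = 5 in on each side

E80XX → F_EXX = 80 ksi.
Throat t_e = 0.707 × 0.5 = 0.3535 in.
φr_n = 0.75 × 0.6 × 80 × 0.3535 = 12.73 kips/in.
L_req = P_u / φr_n = 124 / 12.73 = 9.744 in total.
Per side: 9.744 / 2 = 4.872 in.
Round up → use L = 5 in on each side.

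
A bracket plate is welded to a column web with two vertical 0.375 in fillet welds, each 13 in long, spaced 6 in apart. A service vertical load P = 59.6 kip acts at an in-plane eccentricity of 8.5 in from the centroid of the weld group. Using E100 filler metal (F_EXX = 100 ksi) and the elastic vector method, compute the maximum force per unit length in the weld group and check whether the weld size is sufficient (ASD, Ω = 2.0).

f_max ≈ 7.31 kip/in; adequate

Total weld length L_w = 26 in. Treat welds as unit-width lines.
Polar moment about centroid: J = 2[d³/12 + d(b/2)²] = 2[13³/12 + 13×3²] = 600.2 in³.
Direct shear f_v = P/L_w = 59.6 / 26 = 2.292 kip/in (vertical).
Torsion M = P·e = 59.6 × 8.5 = 506.6 kip·in.
Critical point at (x, y) = (3, 6.5) from centroid. f_tx = M·y/J = 5.487 kip/in; f_ty = M·x/J = 2.532 kip/in.
Resultant f_max = √[f_tx² + (f_v + f_ty)²] = √[5.487² + (2.292 + 2.532)²] = 7.306 kip/in.
Capacity per unit length: r_n/Ω = (1/2.0) × 0.6 × 100 × (0.707 × 0.375) = 7.954 kip/in.
7.306 ≤ 7.954 → adequate.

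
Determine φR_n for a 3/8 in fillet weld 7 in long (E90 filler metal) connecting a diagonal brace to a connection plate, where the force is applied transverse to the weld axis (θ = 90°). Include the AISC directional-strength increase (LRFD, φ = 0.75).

φR_n ≈ 113 kips

E90XX → F_EXX = 90 ksi.
t_e = 0.707 × 0.375 = 0.2651 in; A_we = 0.2651 × 7 = 1.856 in².
Directional factor: 1.0 + 0.5 sin^1.5(90°) = 1.5.
F_nw = 0.6 × 90 × 1.5 = 81 ksi.
φR_n = 0.75 × 81 × 1.856 = 112.7 kips.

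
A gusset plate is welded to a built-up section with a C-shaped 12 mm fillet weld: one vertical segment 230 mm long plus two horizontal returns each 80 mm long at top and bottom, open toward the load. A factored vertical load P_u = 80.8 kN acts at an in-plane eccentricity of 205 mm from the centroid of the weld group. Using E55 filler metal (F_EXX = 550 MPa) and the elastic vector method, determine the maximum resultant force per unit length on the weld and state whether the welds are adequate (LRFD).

f_max ≈ 769 N/mm; adequate

Total weld length L_w = 390 mm. Treat welds as unit-width lines.
Centroid: x̄ = 2×80×40 / 390 = 16.41 mm from the vertical weld.
Polar moment about centroid: J = I_x + I_y = [230³/12 + 2×80×115²] + [230×16.41² + 2(80³/12 + 80×23.59²)] = 3366000 mm³.
Direct shear f_v = P/L_w = 80.8×10³ / 390 = 207.2 N/mm (vertical).
Torsion M = P·e = 80.8×10³ × 205 = 16564000 N·mm.
Critical point at (x, y) = (63.59, 115) from centroid. f_tx = M·y/J = 565.9 N/mm; f_ty = M·x/J = 312.9 N/mm.
Resultant f_max = √[f_tx² + (f_v + f_ty)²] = √[565.9² + (207.2 + 312.9)²] = 768.6 N/mm.
Capacity per unit length: φr_n = 0.75 × 0.6 × 550 × (0.707 × 12) = 2100 N/mm.
768.6 ≤ 2100 → adequate.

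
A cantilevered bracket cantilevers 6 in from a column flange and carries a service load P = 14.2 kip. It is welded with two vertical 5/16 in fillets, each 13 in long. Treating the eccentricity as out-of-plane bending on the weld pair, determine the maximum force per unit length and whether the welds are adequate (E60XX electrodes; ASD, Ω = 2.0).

E60XX → F_EXX = 60 ksi.
L_w = 2 × 13 = 26 in; section modulus (unit throat) S = 2 × L²/6 = 56.33 in².
Direct shear f_v = P/L_w = 14.2/26 = 0.5462 kip/in.
Moment M = P × e = 14.2 × 6 = 85.2 kip·in; bending f_b = M/S = 1.512 kip/in.
f_max = √(f_v² + f_b²) = √(0.5462² + 1.512²) = 1.608 kip/in.
r_n/Ω = (1/2.0) × 0.6 × 60 × (0.707 × 0.3125) = 3.977 kip/in → adequate.

f_max ≈ 1.61 kip/in; adequate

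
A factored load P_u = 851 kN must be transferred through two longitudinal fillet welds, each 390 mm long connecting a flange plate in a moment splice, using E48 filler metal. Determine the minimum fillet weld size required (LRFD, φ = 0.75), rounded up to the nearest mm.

E48XX → F_EXX = 480 MPa.
Total weld length L = 780 mm.
Required throat t_e = P_u / (φ × 0.6 F_EXX × L) = 851 / (0.75 × 0.6 × 480 × 780 × 10⁻³) = 5.051 mm.
Required leg w = t_e / 0.707 = 7.144 mm → use 8 mm.

w = 8 mm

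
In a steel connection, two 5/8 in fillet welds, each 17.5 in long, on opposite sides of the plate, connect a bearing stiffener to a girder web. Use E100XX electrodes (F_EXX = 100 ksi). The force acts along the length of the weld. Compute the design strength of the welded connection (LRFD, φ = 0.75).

φR_n ≈ 696 kip

Effective throat t_e = 0.707 × 0.625 = 0.4419 in.
Total length L = 35 in; A_we = 0.4419 × 35 = 15.47 in².
F_nw = 0.6 F_EXX = 0.6 × 100 = 60 ksi.
φR_n = 0.75 × 60 × 15.47 = 696 kip.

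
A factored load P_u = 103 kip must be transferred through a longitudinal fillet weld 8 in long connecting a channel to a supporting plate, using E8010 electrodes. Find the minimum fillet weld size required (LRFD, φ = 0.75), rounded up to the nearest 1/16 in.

E80XX → F_EXX = 80 ksi.
Total weld length L = 8 in.
Required throat t_e = P_u / (φ × 0.6 F_EXX × L) = 103 / (0.75 × 0.6 × 80 × 8) = 0.3576 in.
Required leg w = t_e / 0.707 = 0.5059 in → use 9/16 in.

w = 9/16 in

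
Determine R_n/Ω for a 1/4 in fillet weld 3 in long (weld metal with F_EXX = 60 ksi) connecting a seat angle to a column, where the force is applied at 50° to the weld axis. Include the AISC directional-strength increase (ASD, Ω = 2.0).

R_n/Ω ≈ 12.7 kips

t_e = 0.707 × 0.25 = 0.1767 in; A_we = 0.1767 × 3 = 0.5302 in².
Directional factor: 1.0 + 0.5 sin^1.5(50°) = 1.335.
F_nw = 0.6 × 60 × 1.335 = 48.07 ksi.
R_n/Ω = (48.07 × 0.5302) / 2.0 = 12.74 kips.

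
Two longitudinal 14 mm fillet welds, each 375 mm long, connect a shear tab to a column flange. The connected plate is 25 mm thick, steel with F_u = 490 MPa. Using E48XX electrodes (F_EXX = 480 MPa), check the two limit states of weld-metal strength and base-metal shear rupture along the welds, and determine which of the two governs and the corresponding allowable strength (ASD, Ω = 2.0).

t_e = 0.707 × 14 = 9.898 mm; L = 750 mm.
Weld metal: R_n/Ω = (1/2.0) × 0.6 × 480 × 9.898 × 750 × 10⁻³ = 1069 kN.
Base metal (shear rupture): R_n/Ω = (1/2.0) × 0.6 × 490 × 25 × 750 × 10⁻³ = 2756 kN.
Governing: weld metal.

R_n/Ω ≈ 1070 kN (weld metal governs)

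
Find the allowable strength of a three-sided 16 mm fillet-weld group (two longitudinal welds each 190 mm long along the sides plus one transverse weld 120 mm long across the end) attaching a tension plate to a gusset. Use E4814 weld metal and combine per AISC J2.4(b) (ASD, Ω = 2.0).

E48XX → F_EXX = 480 MPa.
t_e = 0.707 × 16 = 11.31 mm.
R_nwl = 0.6 × 480 × 11.31 × 380 × 10⁻³ = 1238 kN (longitudinal, 2 welds).
R_nwt = 0.6 × 480 × 11.31 × 120 × 10⁻³ = 390.9 kN (transverse, base value).
(i) R_nwl + R_nwt = 1629 kN; (ii) 0.85 R_nwl + 1.5 R_nwt = 1639 kN.
R_n = max = 1639 kN [governs: (ii)]; R_n/Ω = 819.4 kN.

R_n/Ω ≈ 819 kN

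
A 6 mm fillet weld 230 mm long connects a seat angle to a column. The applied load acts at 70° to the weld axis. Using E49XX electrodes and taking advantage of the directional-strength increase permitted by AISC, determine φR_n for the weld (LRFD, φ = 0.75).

φR_n ≈ 313 kN

E49XX → F_EXX = 490 MPa.
t_e = 0.707 × 6 = 4.242 mm; A_we = 4.242 × 230 = 975.7 mm².
Directional factor: 1.0 + 0.5 sin^1.5(70°) = 1.455.
F_nw = 0.6 × 490 × 1.455 = 427.9 MPa.
φR_n = 0.75 × 427.9 × 975.7 × 10⁻³ = 313.1 kN.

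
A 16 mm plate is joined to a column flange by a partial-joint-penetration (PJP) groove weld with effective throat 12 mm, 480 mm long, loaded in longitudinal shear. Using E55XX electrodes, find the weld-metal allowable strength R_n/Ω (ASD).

R_n/Ω ≈ 950 kN

E55XX → F_EXX = 550 MPa.
Effective throat (given) t_e = 12 mm.
A_we = 12 × 480 = 5760 mm².
F_nw = 0.6 F_EXX = 330 MPa.
R_n/Ω = (330 × 5760) / 2.0 × 10⁻³ = 950.4 kN.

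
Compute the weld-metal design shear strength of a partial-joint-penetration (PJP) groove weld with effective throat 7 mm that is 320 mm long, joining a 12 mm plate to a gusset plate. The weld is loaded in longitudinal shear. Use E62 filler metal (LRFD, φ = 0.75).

E62XX → F_EXX = 620 MPa.
Effective throat (given) t_e = 7 mm.
A_we = 7 × 320 = 2240 mm².
F_nw = 0.6 F_EXX = 372 MPa.
φR_n = 0.75 × 372 × 2240 × 10⁻³ = 625 kN.

φR_n ≈ 625 kN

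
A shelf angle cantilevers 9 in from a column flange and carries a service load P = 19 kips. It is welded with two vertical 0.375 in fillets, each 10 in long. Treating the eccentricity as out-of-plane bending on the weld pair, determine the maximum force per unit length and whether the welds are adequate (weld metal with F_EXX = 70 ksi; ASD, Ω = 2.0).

L_w = 2 × 10 = 20 in; section modulus (unit throat) S = 2 × L²/6 = 33.33 in².
Direct shear f_v = P/L_w = 19/20 = 0.95 kip/in.
Moment M = P × e = 19 × 9 = 171 kip·in; bending f_b = M/S = 5.13 kip/in.
f_max = √(f_v² + f_b²) = √(0.95² + 5.13²) = 5.217 kip/in.
r_n/Ω = (1/2.0) × 0.6 × 70 × (0.707 × 0.375) = 5.568 kip/in → adequate.

f_max ≈ 5.22 kip/in; adequate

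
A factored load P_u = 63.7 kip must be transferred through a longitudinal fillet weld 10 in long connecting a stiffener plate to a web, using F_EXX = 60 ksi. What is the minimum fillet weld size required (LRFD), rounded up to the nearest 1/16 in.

Total weld length L = 10 in.
Required throat t_e = P_u / (φ × 0.6 F_EXX × L) = 63.7 / (0.75 × 0.6 × 60 × 10) = 0.2359 in.
Required leg w = t_e / 0.707 = 0.3337 in → use 3/8 in.

w = 3/8 in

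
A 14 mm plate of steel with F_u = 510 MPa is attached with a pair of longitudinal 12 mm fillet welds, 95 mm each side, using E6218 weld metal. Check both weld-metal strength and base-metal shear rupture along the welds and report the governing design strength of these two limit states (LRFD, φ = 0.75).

E62XX → F_EXX = 620 MPa.
t_e = 0.707 × 12 = 8.484 mm; L = 190 mm.
Weld metal: φR_n = 0.75 × 0.6 × 620 × 8.484 × 190 × 10⁻³ = 449.7 kN.
Base metal (shear rupture): φR_n = 0.75 × 0.6 × 510 × 14 × 190 × 10⁻³ = 610.5 kN.
Governing: weld metal.

φR_n ≈ 450 kN (weld metal governs)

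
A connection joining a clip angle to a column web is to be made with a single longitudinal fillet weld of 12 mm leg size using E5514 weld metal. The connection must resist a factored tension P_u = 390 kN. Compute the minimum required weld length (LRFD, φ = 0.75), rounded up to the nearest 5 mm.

L = 190 mm

E55XX → F_EXX = 550 MPa.
Throat t_e = 0.707 × 12 = 8.484 mm.
φr_n = 0.75 × 0.6 × 550 × 8.484 × 10⁻³ = 2.1 kN/mm.
L_req = P_u / φr_n = 390 / 2.1 = 185.7 mm total.
Round up → use L = 190 mm.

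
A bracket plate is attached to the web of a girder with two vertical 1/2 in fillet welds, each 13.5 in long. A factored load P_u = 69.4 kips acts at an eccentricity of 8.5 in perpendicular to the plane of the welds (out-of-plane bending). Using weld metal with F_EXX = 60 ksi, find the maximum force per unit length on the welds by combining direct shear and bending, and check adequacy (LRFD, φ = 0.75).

L_w = 2 × 13.5 = 27 in; section modulus (unit throat) S = 2 × L²/6 = 60.75 in².
Direct shear f_v = P/L_w = 69.4/27 = 2.57 kip/in.
Moment M = P × e = 69.4 × 8.5 = 589.9 kip·in; bending f_b = M/S = 9.71 kip/in.
f_max = √(f_v² + f_b²) = √(2.57² + 9.71²) = 10.04 kip/in.
φr_n = 0.75 × 0.6 × 60 × (0.707 × 0.5) = 9.544 kip/in → NOT adequate.

f_max ≈ 10 kip/in; NOT adequate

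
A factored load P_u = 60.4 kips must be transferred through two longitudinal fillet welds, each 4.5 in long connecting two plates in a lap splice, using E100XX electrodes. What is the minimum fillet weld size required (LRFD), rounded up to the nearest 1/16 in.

E100XX → F_EXX = 100 ksi.
Total weld length L = 9 in.
Required throat t_e = P_u / (φ × 0.6 F_EXX × L) = 60.4 / (0.75 × 0.6 × 100 × 9) = 0.1491 in.
Required leg w = t_e / 0.707 = 0.2109 in → use 1/4 in.

w = 1/4 in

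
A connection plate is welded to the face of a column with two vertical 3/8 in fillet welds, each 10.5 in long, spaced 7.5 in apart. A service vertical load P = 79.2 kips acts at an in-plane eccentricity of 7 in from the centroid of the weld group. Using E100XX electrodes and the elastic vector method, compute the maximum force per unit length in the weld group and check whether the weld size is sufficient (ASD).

f_max ≈ 10 kip/in; NOT adequate

E100XX → F_EXX = 100 ksi.
Total weld length L_w = 21 in. Treat welds as unit-width lines.
Polar moment about centroid: J = 2[d³/12 + d(b/2)²] = 2[10.5³/12 + 10.5×3.75²] = 488.2 in³.
Direct shear f_v = P/L_w = 79.2 / 21 = 3.771 kip/in (vertical).
Torsion M = P·e = 79.2 × 7 = 554.4 kip·in.
Critical point at (x, y) = (3.75, 5.25) from centroid. f_tx = M·y/J = 5.961 kip/in; f_ty = M·x/J = 4.258 kip/in.
Resultant f_max = √[f_tx² + (f_v + f_ty)²] = √[5.961² + (3.771 + 4.258)²] = 10 kip/in.
Capacity per unit length: r_n/Ω = (1/2.0) × 0.6 × 100 × (0.707 × 0.375) = 7.954 kip/in.
10 > 7.954 → NOT adequate.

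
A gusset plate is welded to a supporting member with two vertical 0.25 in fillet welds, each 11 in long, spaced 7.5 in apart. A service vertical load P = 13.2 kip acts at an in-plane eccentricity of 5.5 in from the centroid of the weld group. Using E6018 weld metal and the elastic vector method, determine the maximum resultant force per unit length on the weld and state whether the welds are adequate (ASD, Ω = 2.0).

f_max ≈ 1.34 kip/in; adequate

E60XX → F_EXX = 60 ksi.
Total weld length L_w = 22 in. Treat welds as unit-width lines.
Polar moment about centroid: J = 2[d³/12 + d(b/2)²] = 2[11³/12 + 11×3.75²] = 531.2 in³.
Direct shear f_v = P/L_w = 13.2 / 22 = 0.6 kip/in (vertical).
Torsion M = P·e = 13.2 × 5.5 = 72.6 kip·in.
Critical point at (x, y) = (3.75, 5.5) from centroid. f_tx = M·y/J = 0.7517 kip/in; f_ty = M·x/J = 0.5125 kip/in.
Resultant f_max = √[f_tx² + (f_v + f_ty)²] = √[0.7517² + (0.6 + 0.5125)²] = 1.343 kip/in.
Capacity per unit length: r_n/Ω = (1/2.0) × 0.6 × 60 × (0.707 × 0.25) = 3.181 kip/in.
1.343 ≤ 3.181 → adequate.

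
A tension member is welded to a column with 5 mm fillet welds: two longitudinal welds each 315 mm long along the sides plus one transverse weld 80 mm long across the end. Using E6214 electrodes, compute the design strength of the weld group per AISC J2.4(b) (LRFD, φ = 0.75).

E62XX → F_EXX = 620 MPa.
t_e = 0.707 × 5 = 3.535 mm.
R_nwl = 0.6 × 620 × 3.535 × 630 × 10⁻³ = 828.5 kN (longitudinal, 2 welds).
R_nwt = 0.6 × 620 × 3.535 × 80 × 10⁻³ = 105.2 kN (transverse, base value).
(i) R_nwl + R_nwt = 933.7 kN; (ii) 0.85 R_nwl + 1.5 R_nwt = 862 kN.
R_n = max = 933.7 kN [governs: (i)]; φR_n = 700.2 kN.

φR_n ≈ 700 kN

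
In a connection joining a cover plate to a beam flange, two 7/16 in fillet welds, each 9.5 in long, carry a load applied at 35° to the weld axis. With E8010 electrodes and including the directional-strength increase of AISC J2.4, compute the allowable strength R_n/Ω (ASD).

E80XX → F_EXX = 80 ksi.
t_e = 0.707 × 0.4375 = 0.3093 in; A_we = 0.3093 × 19 = 5.877 in².
Directional factor: 1.0 + 0.5 sin^1.5(35°) = 1.217.
F_nw = 0.6 × 80 × 1.217 = 58.43 ksi.
R_n/Ω = (58.43 × 5.877) / 2.0 = 171.7 kip.

R_n/Ω ≈ 172 kip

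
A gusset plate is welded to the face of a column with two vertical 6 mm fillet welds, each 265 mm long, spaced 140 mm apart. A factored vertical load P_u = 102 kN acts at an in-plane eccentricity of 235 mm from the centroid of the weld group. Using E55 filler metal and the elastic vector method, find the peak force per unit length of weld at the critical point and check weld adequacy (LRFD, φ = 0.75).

E55XX → F_EXX = 550 MPa.
Total weld length L_w = 530 mm. Treat welds as unit-width lines.
Polar moment about centroid: J = 2[d³/12 + d(b/2)²] = 2[265³/12 + 265×70²] = 5699000 mm³.
Direct shear f_v = P/L_w = 102×10³ / 530 = 192.5 N/mm (vertical).
Torsion M = P·e = 102×10³ × 235 = 23970000 N·mm.
Critical point at (x, y) = (70, 132.5) from centroid. f_tx = M·y/J = 557.3 N/mm; f_ty = M·x/J = 294.4 N/mm.
Resultant f_max = √[f_tx² + (f_v + f_ty)²] = √[557.3² + (192.5 + 294.4)²] = 740.1 N/mm.
Capacity per unit length: φr_n = 0.75 × 0.6 × 550 × (0.707 × 6) = 1050 N/mm.
740.1 ≤ 1050 → adequate.

f_max ≈ 740 N/mm; adequate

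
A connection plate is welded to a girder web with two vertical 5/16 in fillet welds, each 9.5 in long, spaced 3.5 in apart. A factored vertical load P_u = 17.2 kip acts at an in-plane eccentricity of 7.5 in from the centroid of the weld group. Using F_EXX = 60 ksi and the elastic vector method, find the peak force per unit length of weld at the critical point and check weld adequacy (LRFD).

f_max ≈ 3.66 kip/in; adequate

Total weld length L_w = 19 in. Treat welds as unit-width lines.
Polar moment about centroid: J = 2[d³/12 + d(b/2)²] = 2[9.5³/12 + 9.5×1.75²] = 201.1 in³.
Direct shear f_v = P/L_w = 17.2 / 19 = 0.9053 kip/in (vertical).
Torsion M = P·e = 17.2 × 7.5 = 129 kip·in.
Critical point at (x, y) = (1.75, 4.75) from centroid. f_tx = M·y/J = 3.047 kip/in; f_ty = M·x/J = 1.123 kip/in.
Resultant f_max = √[f_tx² + (f_v + f_ty)²] = √[3.047² + (0.9053 + 1.123)²] = 3.66 kip/in.
Capacity per unit length: φr_n = 0.75 × 0.6 × 60 × (0.707 × 0.3125) = 5.965 kip/in.
3.66 ≤ 5.965 → adequate.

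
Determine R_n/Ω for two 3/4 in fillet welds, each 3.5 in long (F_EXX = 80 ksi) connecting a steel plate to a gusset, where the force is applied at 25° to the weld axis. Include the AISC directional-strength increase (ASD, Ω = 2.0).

t_e = 0.707 × 0.75 = 0.5302 in; A_we = 0.5302 × 7 = 3.712 in².
Directional factor: 1.0 + 0.5 sin^1.5(25°) = 1.137.
F_nw = 0.6 × 80 × 1.137 = 54.59 ksi.
R_n/Ω = (54.59 × 3.712) / 2.0 = 101.3 kips.

R_n/Ω ≈ 101 kips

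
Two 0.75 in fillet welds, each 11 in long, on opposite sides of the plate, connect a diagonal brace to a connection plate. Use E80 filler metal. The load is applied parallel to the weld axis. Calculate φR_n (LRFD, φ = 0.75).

E80XX → F_EXX = 80 ksi.
Effective throat t_e = 0.707 × 0.75 = 0.5302 in.
Total length L = 22 in; A_we = 0.5302 × 22 = 11.67 in².
F_nw = 0.6 F_EXX = 0.6 × 80 = 48 ksi.
φR_n = 0.75 × 48 × 11.67 = 420 kips.

φR_n ≈ 420 kips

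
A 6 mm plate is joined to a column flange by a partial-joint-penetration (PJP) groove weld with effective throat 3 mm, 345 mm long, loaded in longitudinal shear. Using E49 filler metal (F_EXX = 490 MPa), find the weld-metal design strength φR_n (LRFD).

Effective throat (given) t_e = 3 mm.
A_we = 3 × 345 = 1035 mm².
F_nw = 0.6 F_EXX = 294 MPa.
φR_n = 0.75 × 294 × 1035 × 10⁻³ = 228.2 kN.

φR_n ≈ 228 kN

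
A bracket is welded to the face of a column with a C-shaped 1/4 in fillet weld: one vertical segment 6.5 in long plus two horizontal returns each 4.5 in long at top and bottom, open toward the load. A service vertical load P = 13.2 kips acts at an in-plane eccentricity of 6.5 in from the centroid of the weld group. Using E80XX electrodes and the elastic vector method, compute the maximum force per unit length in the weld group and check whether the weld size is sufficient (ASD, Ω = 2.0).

E80XX → F_EXX = 80 ksi.
Total weld length L_w = 15.5 in. Treat welds as unit-width lines.
Centroid: x̄ = 2×4.5×2.25 / 15.5 = 1.306 in from the vertical weld.
Polar moment about centroid: J = I_x + I_y = [6.5³/12 + 2×4.5×3.25²] + [6.5×1.306² + 2(4.5³/12 + 4.5×0.9435²)] = 152.2 in³.
Direct shear f_v = P/L_w = 13.2 / 15.5 = 0.8516 kip/in (vertical).
Torsion M = P·e = 13.2 × 6.5 = 85.8 kip·in.
Critical point at (x, y) = (3.194, 3.25) from centroid. f_tx = M·y/J = 1.832 kip/in; f_ty = M·x/J = 1.8 kip/in.
Resultant f_max = √[f_tx² + (f_v + f_ty)²] = √[1.832² + (0.8516 + 1.8)²] = 3.223 kip/in.
Capacity per unit length: r_n/Ω = (1/2.0) × 0.6 × 80 × (0.707 × 0.25) = 4.242 kip/in.
3.223 ≤ 4.242 → adequate.

f_max ≈ 3.22 kip/in; adequate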